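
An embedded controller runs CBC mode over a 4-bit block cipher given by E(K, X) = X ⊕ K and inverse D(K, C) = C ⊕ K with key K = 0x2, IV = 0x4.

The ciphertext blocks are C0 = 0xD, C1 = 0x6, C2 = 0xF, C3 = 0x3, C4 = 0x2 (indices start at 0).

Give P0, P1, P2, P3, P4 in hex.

P0 = 0xB, P1 = 0x9, P2 = 0xB, P3 = 0xE, P4 = 0x3

CBC decryption: P_i = D(K, C_i) ⊕ C_{i−1}, with C_{−1} = IV.
P0: D(K, 0xD) = 0xF; 0xF ⊕ 0x4 = 0xB.
P1: D(K, 0x6) = 0x4; 0x4 ⊕ 0xD = 0x9.
P2: D(K, 0xF) = 0xD; 0xD ⊕ 0x6 = 0xB.
P3: D(K, 0x3) = 0x1; 0x1 ⊕ 0xF = 0xE.
P4: D(K, 0x2) = 0x0; 0x0 ⊕ 0x3 = 0x3.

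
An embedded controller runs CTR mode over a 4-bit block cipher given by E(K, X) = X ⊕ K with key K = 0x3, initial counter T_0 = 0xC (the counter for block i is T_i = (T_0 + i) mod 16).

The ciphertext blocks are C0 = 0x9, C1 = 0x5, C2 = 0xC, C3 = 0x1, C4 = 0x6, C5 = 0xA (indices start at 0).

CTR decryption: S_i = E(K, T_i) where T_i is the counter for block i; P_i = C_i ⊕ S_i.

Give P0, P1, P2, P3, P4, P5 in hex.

P0: T = 0xC, S = E(K, T) = 0xF; 0x9 ⊕ 0xF = 0x6.
P1: T = 0xD, S = E(K, T) = 0xE; 0x5 ⊕ 0xE = 0xB.
P2: T = 0xE, S = E(K, T) = 0xD; 0xC ⊕ 0xD = 0x1.
P3: T = 0xF, S = E(K, T) = 0xC; 0x1 ⊕ 0xC = 0xD.
P4: T = 0x0, S = E(K, T) = 0x3; 0x6 ⊕ 0x3 = 0x5.
P5: T = 0x1, S = E(K, T) = 0x2; 0xA ⊕ 0x2 = 0x8.

P0 = 0x6, P1 = 0xB, P2 = 0x1, P3 = 0xD, P4 = 0x5, P5 = 0x8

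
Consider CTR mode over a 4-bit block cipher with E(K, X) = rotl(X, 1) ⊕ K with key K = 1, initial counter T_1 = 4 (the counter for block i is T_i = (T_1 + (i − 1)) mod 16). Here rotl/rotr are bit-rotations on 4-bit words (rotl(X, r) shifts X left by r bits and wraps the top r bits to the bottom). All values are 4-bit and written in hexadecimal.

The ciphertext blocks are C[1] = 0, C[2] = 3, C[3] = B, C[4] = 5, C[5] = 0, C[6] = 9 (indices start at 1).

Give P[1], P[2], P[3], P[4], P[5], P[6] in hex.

P[1] = 9, P[2] = 8, P[3] = 6, P[4] = A, P[5] = 0, P[6] = B

CTR decryption: S_i = E(K, T_i) where T_i is the counter for block i; P_i = C_i ⊕ S_i.
P[1]: T = 4, S = E(K, T) = 9; 0 ⊕ 9 = 9.
P[2]: T = 5, S = E(K, T) = B; 3 ⊕ B = 8.
P[3]: T = 6, S = E(K, T) = D; B ⊕ D = 6.
P[4]: T = 7, S = E(K, T) = F; 5 ⊕ F = A.
P[5]: T = 8, S = E(K, T) = 0; 0 ⊕ 0 = 0.
P[6]: T = 9, S = E(K, T) = 2; 9 ⊕ 2 = B.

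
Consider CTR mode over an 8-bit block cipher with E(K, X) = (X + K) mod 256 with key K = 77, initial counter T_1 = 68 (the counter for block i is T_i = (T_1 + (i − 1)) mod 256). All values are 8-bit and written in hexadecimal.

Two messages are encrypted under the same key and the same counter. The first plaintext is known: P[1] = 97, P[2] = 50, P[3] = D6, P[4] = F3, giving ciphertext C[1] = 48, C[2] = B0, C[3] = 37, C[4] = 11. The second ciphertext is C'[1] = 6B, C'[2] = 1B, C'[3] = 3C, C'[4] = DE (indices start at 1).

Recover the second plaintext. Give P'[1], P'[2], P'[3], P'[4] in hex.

In CTR with a reused counter, both messages share the same keystream S_i, so C_i ⊕ C'_i = P_i ⊕ P'_i and thus P'_i = P_i ⊕ C_i ⊕ C'_i.
P'[1]: 97 ⊕ 48 ⊕ 6B = B4.
P'[2]: 50 ⊕ B0 ⊕ 1B = FB.
P'[3]: D6 ⊕ 37 ⊕ 3C = DD.
P'[4]: F3 ⊕ 11 ⊕ DE = 3C.

P'[1] = B4, P'[2] = FB, P'[3] = DD, P'[4] = 3C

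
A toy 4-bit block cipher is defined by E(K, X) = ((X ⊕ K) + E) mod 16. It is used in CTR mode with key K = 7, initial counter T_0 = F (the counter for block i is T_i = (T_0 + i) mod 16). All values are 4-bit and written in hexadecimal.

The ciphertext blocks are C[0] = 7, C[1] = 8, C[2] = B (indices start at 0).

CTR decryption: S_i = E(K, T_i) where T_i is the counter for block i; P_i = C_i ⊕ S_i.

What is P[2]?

P[2] = F

P[2]: T = 1, S = E(K, T) = 4; B ⊕ 4 = F.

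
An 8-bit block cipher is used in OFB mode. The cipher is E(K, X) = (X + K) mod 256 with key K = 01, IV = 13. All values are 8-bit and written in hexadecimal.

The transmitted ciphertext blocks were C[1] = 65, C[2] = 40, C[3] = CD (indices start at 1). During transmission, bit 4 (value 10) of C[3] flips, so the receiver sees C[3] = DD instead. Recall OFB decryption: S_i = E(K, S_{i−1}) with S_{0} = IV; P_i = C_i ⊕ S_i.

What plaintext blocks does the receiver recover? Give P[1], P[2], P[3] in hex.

Only C[3] changed, to DD. In OFB, a change in C_i flips the same bit in P_i only; the keystream is unaffected. Decrypting the received ciphertext:
P[1]: S = E(K, 13) = 14; 65 ⊕ 14 = 71.
P[2]: S = E(K, 14) = 15; 40 ⊕ 15 = 55.
P[3]: S = E(K, 15) = 16; DD ⊕ 16 = CB.
Blocks that differ from the original plaintext: P[3].

P[1] = 71, P[2] = 55, P[3] = CB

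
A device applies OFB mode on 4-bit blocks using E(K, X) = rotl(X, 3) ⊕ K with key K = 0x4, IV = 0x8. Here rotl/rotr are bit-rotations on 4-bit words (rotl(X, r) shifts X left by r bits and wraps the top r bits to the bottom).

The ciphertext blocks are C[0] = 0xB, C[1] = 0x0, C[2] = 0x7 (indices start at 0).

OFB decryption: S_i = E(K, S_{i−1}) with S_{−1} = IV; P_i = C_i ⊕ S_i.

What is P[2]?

P[0]: S = E(K, 0x8) = 0x0; 0xB ⊕ 0x0 = 0xB.
P[1]: S = E(K, 0x0) = 0x4; 0x0 ⊕ 0x4 = 0x4.
P[2]: S = E(K, 0x4) = 0x6; 0x7 ⊕ 0x6 = 0x1.

P[2] = 0x1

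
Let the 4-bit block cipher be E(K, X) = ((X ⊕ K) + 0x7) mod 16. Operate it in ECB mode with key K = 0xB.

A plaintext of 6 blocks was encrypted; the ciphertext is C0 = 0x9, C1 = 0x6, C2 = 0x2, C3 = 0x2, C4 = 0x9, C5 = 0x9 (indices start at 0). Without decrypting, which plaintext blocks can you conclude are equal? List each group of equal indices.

ECB encrypts each block independently with the same key, so equal ciphertext blocks imply equal plaintext blocks.
C0 = C4 = C5 = 0x9, so P0 = P4 = P5.
C2 = C3 = 0x2, so P2 = P3.

P0 = P4 = P5; P2 = P3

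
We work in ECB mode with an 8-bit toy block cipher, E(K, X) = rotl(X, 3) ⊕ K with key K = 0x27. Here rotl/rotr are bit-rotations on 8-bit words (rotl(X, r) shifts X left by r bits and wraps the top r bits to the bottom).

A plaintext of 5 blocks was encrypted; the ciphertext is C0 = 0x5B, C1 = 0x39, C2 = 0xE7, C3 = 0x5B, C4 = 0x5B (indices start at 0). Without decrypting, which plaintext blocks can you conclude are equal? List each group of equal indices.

P0 = P3 = P4

ECB encrypts each block independently with the same key, so equal ciphertext blocks imply equal plaintext blocks.
C0 = C3 = C4 = 0x5B, so P0 = P3 = P4.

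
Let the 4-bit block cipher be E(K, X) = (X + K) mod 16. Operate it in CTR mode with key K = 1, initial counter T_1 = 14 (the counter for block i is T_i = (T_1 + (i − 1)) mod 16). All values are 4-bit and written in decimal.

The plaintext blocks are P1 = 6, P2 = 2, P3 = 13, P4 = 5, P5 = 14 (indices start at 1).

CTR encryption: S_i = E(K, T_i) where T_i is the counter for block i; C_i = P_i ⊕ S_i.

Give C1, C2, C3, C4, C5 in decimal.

C1 = 9, C2 = 2, C3 = 12, C4 = 7, C5 = 13

C1: T = 14, S = E(K, T) = 15; 6 ⊕ 15 = 9.
C2: T = 15, S = E(K, T) = 0; 2 ⊕ 0 = 2.
C3: T = 0, S = E(K, T) = 1; 13 ⊕ 1 = 12.
C4: T = 1, S = E(K, T) = 2; 5 ⊕ 2 = 7.
C5: T = 2, S = E(K, T) = 3; 14 ⊕ 3 = 13.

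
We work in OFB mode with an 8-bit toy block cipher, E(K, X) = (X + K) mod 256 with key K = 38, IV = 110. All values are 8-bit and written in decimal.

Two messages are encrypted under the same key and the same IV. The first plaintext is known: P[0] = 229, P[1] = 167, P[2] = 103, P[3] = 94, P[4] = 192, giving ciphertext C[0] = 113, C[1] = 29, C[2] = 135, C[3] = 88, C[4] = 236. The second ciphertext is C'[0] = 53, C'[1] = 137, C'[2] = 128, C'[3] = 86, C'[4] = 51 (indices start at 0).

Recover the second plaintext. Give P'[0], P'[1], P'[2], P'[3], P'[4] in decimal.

In OFB with a reused IV, both messages share the same keystream S_i, so C_i ⊕ C'_i = P_i ⊕ P'_i and thus P'_i = P_i ⊕ C_i ⊕ C'_i.
P'[0]: 229 ⊕ 113 ⊕ 53 = 161.
P'[1]: 167 ⊕ 29 ⊕ 137 = 51.
P'[2]: 103 ⊕ 135 ⊕ 128 = 96.
P'[3]: 94 ⊕ 88 ⊕ 86 = 80.
P'[4]: 192 ⊕ 236 ⊕ 51 = 31.

P'[0] = 161, P'[1] = 51, P'[2] = 96, P'[3] = 80, P'[4] = 31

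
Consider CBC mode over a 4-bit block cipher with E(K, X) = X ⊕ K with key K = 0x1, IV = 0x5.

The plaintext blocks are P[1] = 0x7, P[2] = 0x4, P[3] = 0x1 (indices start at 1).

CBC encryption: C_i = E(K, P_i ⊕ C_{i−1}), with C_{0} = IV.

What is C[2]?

C[1]: P[1] ⊕ 0x5 = 0x2; E(K, 0x2) = 0x3.
C[2]: P[2] ⊕ 0x3 = 0x7; E(K, 0x7) = 0x6.

C[2] = 0x6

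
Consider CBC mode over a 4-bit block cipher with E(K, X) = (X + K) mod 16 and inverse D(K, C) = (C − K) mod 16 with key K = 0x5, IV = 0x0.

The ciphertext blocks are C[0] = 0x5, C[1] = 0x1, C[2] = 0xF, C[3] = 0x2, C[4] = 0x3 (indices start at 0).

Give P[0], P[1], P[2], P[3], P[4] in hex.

P[0] = 0x0, P[1] = 0x9, P[2] = 0xB, P[3] = 0x2, P[4] = 0xC

CBC decryption: P_i = D(K, C_i) ⊕ C_{i−1}, with C_{−1} = IV.
P[0]: D(K, 0x5) = 0x0; 0x0 ⊕ 0x0 = 0x0.
P[1]: D(K, 0x1) = 0xC; 0xC ⊕ 0x5 = 0x9.
P[2]: D(K, 0xF) = 0xA; 0xA ⊕ 0x1 = 0xB.
P[3]: D(K, 0x2) = 0xD; 0xD ⊕ 0xF = 0x2.
P[4]: D(K, 0x3) = 0xE; 0xE ⊕ 0x2 = 0xC.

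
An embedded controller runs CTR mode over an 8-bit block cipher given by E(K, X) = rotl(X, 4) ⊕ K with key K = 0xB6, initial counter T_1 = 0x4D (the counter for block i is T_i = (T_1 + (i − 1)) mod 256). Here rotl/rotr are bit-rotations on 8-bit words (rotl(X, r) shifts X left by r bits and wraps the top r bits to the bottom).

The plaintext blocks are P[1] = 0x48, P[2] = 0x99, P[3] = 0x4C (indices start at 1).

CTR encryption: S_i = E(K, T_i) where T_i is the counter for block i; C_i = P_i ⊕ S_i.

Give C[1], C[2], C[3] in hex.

C[1] = 0x2A, C[2] = 0xCB, C[3] = 0x0E

C[1]: T = 0x4D, S = E(K, T) = 0x62; 0x48 ⊕ 0x62 = 0x2A.
C[2]: T = 0x4E, S = E(K, T) = 0x52; 0x99 ⊕ 0x52 = 0xCB.
C[3]: T = 0x4F, S = E(K, T) = 0x42; 0x4C ⊕ 0x42 = 0x0E.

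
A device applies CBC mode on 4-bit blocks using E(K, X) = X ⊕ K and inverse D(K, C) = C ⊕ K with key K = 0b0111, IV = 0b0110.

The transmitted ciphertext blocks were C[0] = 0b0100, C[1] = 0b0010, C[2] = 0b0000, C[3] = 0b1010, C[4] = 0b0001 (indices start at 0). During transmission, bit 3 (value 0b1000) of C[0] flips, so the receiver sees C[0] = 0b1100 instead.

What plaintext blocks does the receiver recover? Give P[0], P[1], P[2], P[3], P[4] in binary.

P[0] = 0b1101, P[1] = 0b1001, P[2] = 0b0101, P[3] = 0b1101, P[4] = 0b1100

CBC decryption: P_i = D(K, C_i) ⊕ C_{i−1}, with C_{−1} = IV.
Only C[0] changed, to 0b1100. In CBC, a change in C_i garbles P_i and flips the same bit in P_{i+1}. Decrypting the received ciphertext:
P[0]: D(K, 0b1100) = 0b1011; 0b1011 ⊕ 0b0110 = 0b1101.
P[1]: D(K, 0b0010) = 0b0101; 0b0101 ⊕ 0b1100 = 0b1001.
P[2]: D(K, 0b0000) = 0b0111; 0b0111 ⊕ 0b0010 = 0b0101.
P[3]: D(K, 0b1010) = 0b1101; 0b1101 ⊕ 0b0000 = 0b1101.
P[4]: D(K, 0b0001) = 0b0110; 0b0110 ⊕ 0b1010 = 0b1100.
Blocks that differ from the original plaintext: P[0], P[1].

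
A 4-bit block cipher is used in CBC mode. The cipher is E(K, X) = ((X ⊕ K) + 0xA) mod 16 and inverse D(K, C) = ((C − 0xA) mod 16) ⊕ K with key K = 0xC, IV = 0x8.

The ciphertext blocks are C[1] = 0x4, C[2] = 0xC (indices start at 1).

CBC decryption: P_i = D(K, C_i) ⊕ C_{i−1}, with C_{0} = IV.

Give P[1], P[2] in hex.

P[1]: D(K, 0x4) = 0x6; 0x6 ⊕ 0x8 = 0xE.
P[2]: D(K, 0xC) = 0xE; 0xE ⊕ 0x4 = 0xA.

P[1] = 0xE, P[2] = 0xA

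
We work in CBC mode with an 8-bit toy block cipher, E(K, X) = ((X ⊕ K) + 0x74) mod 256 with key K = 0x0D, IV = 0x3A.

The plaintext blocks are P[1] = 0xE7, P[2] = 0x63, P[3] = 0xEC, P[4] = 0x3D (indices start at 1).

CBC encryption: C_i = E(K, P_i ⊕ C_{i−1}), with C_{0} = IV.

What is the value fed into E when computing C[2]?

0x27

C[1]: P[1] ⊕ 0x3A = 0xDD; E(K, 0xDD) = 0x44.
C[2]: P[2] ⊕ 0x44 = 0x27; E(K, 0x27) = 0x9E.
So the input to E for block [2] is 0x27.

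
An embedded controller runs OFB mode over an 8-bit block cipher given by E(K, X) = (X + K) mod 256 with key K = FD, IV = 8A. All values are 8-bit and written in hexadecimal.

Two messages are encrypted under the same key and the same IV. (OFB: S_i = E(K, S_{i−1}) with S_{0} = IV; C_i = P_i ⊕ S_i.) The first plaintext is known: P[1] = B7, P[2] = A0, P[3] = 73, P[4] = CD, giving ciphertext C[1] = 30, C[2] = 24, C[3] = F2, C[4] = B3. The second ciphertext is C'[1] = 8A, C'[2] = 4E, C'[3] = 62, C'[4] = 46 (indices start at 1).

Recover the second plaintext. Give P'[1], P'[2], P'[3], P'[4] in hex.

P'[1] = 0D, P'[2] = CA, P'[3] = E3, P'[4] = 38

In OFB with a reused IV, both messages share the same keystream S_i, so C_i ⊕ C'_i = P_i ⊕ P'_i and thus P'_i = P_i ⊕ C_i ⊕ C'_i.
P'[1]: B7 ⊕ 30 ⊕ 8A = 0D.
P'[2]: A0 ⊕ 24 ⊕ 4E = CA.
P'[3]: 73 ⊕ F2 ⊕ 62 = E3.
P'[4]: CD ⊕ B3 ⊕ 46 = 38.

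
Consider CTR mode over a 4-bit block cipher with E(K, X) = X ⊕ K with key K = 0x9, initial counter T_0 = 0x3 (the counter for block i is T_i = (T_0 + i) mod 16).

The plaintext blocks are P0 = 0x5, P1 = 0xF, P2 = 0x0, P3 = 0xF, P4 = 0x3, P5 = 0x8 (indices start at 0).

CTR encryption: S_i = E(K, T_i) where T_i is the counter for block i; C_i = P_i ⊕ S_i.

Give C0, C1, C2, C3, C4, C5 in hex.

C0 = 0xF, C1 = 0x2, C2 = 0xC, C3 = 0x0, C4 = 0xD, C5 = 0x9

C0: T = 0x3, S = E(K, T) = 0xA; 0x5 ⊕ 0xA = 0xF.
C1: T = 0x4, S = E(K, T) = 0xD; 0xF ⊕ 0xD = 0x2.
C2: T = 0x5, S = E(K, T) = 0xC; 0x0 ⊕ 0xC = 0xC.
C3: T = 0x6, S = E(K, T) = 0xF; 0xF ⊕ 0xF = 0x0.
C4: T = 0x7, S = E(K, T) = 0xE; 0x3 ⊕ 0xE = 0xD.
C5: T = 0x8, S = E(K, T) = 0x1; 0x8 ⊕ 0x1 = 0x9.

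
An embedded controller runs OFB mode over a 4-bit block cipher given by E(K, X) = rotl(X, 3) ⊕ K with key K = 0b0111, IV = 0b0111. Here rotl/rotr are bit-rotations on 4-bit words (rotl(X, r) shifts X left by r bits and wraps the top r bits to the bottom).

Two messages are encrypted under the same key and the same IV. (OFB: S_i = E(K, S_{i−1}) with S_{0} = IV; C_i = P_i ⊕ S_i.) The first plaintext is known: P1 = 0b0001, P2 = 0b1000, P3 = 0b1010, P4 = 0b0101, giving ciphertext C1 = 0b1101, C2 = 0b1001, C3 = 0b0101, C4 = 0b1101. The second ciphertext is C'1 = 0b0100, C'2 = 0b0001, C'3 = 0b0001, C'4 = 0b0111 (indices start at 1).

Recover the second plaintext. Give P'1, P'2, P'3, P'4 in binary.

P'1 = 0b1000, P'2 = 0b0000, P'3 = 0b1110, P'4 = 0b1111

In OFB with a reused IV, both messages share the same keystream S_i, so C_i ⊕ C'_i = P_i ⊕ P'_i and thus P'_i = P_i ⊕ C_i ⊕ C'_i.
P'1: 0b0001 ⊕ 0b1101 ⊕ 0b0100 = 0b1000.
P'2: 0b1000 ⊕ 0b1001 ⊕ 0b0001 = 0b0000.
P'3: 0b1010 ⊕ 0b0101 ⊕ 0b0001 = 0b1110.
P'4: 0b0101 ⊕ 0b1101 ⊕ 0b0111 = 0b1111.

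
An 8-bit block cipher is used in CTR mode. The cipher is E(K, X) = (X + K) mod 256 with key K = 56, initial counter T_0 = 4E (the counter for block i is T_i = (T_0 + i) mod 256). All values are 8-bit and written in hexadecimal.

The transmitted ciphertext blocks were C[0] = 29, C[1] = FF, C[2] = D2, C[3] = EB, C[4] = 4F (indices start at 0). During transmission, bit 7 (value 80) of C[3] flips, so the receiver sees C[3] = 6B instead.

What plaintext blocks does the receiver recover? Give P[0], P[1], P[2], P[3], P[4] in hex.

CTR decryption: S_i = E(K, T_i) where T_i is the counter for block i; P_i = C_i ⊕ S_i.
Only C[3] changed, to 6B. In CTR, a change in C_i flips the same bit in P_i only; the keystream is unaffected. Decrypting the received ciphertext:
P[0]: T = 4E, S = E(K, T) = A4; 29 ⊕ A4 = 8D.
P[1]: T = 4F, S = E(K, T) = A5; FF ⊕ A5 = 5A.
P[2]: T = 50, S = E(K, T) = A6; D2 ⊕ A6 = 74.
P[3]: T = 51, S = E(K, T) = A7; 6B ⊕ A7 = CC.
P[4]: T = 52, S = E(K, T) = A8; 4F ⊕ A8 = E7.
Blocks that differ from the original plaintext: P[3].

P[0] = 8D, P[1] = 5A, P[2] = 74, P[3] = CC, P[4] = E7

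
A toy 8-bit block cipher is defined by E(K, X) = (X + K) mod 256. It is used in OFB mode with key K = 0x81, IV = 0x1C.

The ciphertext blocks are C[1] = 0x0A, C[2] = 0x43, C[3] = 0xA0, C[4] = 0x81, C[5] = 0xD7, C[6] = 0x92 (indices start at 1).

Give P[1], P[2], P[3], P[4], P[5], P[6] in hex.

P[1] = 0x97, P[2] = 0x5D, P[3] = 0x3F, P[4] = 0xA1, P[5] = 0x76, P[6] = 0xB0

OFB decryption: S_i = E(K, S_{i−1}) with S_{0} = IV; P_i = C_i ⊕ S_i.
P[1]: S = E(K, 0x1C) = 0x9D; 0x0A ⊕ 0x9D = 0x97.
P[2]: S = E(K, 0x9D) = 0x1E; 0x43 ⊕ 0x1E = 0x5D.
P[3]: S = E(K, 0x1E) = 0x9F; 0xA0 ⊕ 0x9F = 0x3F.
P[4]: S = E(K, 0x9F) = 0x20; 0x81 ⊕ 0x20 = 0xA1.
P[5]: S = E(K, 0x20) = 0xA1; 0xD7 ⊕ 0xA1 = 0x76.
P[6]: S = E(K, 0xA1) = 0x22; 0x92 ⊕ 0x22 = 0xB0.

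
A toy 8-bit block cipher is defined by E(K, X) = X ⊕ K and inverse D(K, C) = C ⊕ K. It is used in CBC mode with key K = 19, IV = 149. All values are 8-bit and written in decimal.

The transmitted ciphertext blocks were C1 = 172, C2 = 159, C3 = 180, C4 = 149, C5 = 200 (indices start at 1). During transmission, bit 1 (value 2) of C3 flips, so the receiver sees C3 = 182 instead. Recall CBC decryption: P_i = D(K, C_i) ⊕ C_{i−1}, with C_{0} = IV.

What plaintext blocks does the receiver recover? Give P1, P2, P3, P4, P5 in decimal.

Only C3 changed, to 182. In CBC, a change in C_i garbles P_i and flips the same bit in P_{i+1}. Decrypting the received ciphertext:
P1: D(K, 172) = 191; 191 ⊕ 149 = 42.
P2: D(K, 159) = 140; 140 ⊕ 172 = 32.
P3: D(K, 182) = 165; 165 ⊕ 159 = 58.
P4: D(K, 149) = 134; 134 ⊕ 182 = 48.
P5: D(K, 200) = 219; 219 ⊕ 149 = 78.
Blocks that differ from the original plaintext: P3, P4.

P1 = 42, P2 = 32, P3 = 58, P4 = 48, P5 = 78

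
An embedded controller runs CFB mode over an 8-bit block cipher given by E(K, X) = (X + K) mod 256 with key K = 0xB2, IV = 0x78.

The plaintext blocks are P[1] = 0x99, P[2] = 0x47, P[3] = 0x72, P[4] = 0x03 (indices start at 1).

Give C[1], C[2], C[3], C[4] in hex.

CFB encryption: C_i = P_i ⊕ E(K, C_{i−1}), with C_{0} = IV.
C[1]: E(K, 0x78) = 0x2A; 0x99 ⊕ 0x2A = 0xB3.
C[2]: E(K, 0xB3) = 0x65; 0x47 ⊕ 0x65 = 0x22.
C[3]: E(K, 0x22) = 0xD4; 0x72 ⊕ 0xD4 = 0xA6.
C[4]: E(K, 0xA6) = 0x58; 0x03 ⊕ 0x58 = 0x5B.

C[1] = 0xB3, C[2] = 0x22, C[3] = 0xA6, C[4] = 0x5B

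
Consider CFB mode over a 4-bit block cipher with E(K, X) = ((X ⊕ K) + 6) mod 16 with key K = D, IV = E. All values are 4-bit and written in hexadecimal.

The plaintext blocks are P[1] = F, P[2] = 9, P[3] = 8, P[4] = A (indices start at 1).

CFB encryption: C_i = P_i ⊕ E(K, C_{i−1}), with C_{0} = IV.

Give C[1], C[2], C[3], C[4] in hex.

C[1] = 6, C[2] = 8, C[3] = 3, C[4] = E

C[1]: E(K, E) = 9; F ⊕ 9 = 6.
C[2]: E(K, 6) = 1; 9 ⊕ 1 = 8.
C[3]: E(K, 8) = B; 8 ⊕ B = 3.
C[4]: E(K, 3) = 4; A ⊕ 4 = E.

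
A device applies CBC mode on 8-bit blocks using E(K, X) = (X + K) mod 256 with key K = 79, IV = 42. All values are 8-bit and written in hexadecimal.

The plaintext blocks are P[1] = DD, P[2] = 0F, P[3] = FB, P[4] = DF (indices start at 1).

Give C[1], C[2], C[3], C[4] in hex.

C[1] = 18, C[2] = 90, C[3] = E4, C[4] = B4

CBC encryption: C_i = E(K, P_i ⊕ C_{i−1}), with C_{0} = IV.
C[1]: P[1] ⊕ 42 = 9F; E(K, 9F) = 18.
C[2]: P[2] ⊕ 18 = 17; E(K, 17) = 90.
C[3]: P[3] ⊕ 90 = 6B; E(K, 6B) = E4.
C[4]: P[4] ⊕ E4 = 3B; E(K, 3B) = B4.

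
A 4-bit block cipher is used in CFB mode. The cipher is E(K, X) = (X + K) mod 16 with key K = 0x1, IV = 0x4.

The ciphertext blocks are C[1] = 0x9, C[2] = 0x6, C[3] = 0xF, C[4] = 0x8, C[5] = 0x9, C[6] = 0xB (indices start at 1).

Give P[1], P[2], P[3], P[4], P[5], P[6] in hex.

P[1] = 0xC, P[2] = 0xC, P[3] = 0x8, P[4] = 0x8, P[5] = 0x0, P[6] = 0x1

CFB decryption: P_i = C_i ⊕ E(K, C_{i−1}), with C_{0} = IV.
P[1]: E(K, 0x4) = 0x5; 0x9 ⊕ 0x5 = 0xC.
P[2]: E(K, 0x9) = 0xA; 0x6 ⊕ 0xA = 0xC.
P[3]: E(K, 0x6) = 0x7; 0xF ⊕ 0x7 = 0x8.
P[4]: E(K, 0xF) = 0x0; 0x8 ⊕ 0x0 = 0x8.
P[5]: E(K, 0x8) = 0x9; 0x9 ⊕ 0x9 = 0x0.
P[6]: E(K, 0x9) = 0xA; 0xB ⊕ 0xA = 0x1.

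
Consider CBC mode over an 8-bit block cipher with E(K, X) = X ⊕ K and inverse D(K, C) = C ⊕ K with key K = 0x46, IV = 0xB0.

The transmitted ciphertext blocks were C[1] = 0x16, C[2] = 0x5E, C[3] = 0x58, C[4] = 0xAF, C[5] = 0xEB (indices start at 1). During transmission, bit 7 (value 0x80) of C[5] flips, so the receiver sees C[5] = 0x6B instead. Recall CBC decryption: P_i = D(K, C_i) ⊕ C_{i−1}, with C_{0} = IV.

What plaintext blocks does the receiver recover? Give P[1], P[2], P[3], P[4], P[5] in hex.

Only C[5] changed, to 0x6B. In CBC, a change in C_i garbles P_i and flips the same bit in P_{i+1}. Decrypting the received ciphertext:
P[1]: D(K, 0x16) = 0x50; 0x50 ⊕ 0xB0 = 0xE0.
P[2]: D(K, 0x5E) = 0x18; 0x18 ⊕ 0x16 = 0x0E.
P[3]: D(K, 0x58) = 0x1E; 0x1E ⊕ 0x5E = 0x40.
P[4]: D(K, 0xAF) = 0xE9; 0xE9 ⊕ 0x58 = 0xB1.
P[5]: D(K, 0x6B) = 0x2D; 0x2D ⊕ 0xAF = 0x82.
Blocks that differ from the original plaintext: P[5].

P[1] = 0xE0, P[2] = 0x0E, P[3] = 0x40, P[4] = 0xB1, P[5] = 0x82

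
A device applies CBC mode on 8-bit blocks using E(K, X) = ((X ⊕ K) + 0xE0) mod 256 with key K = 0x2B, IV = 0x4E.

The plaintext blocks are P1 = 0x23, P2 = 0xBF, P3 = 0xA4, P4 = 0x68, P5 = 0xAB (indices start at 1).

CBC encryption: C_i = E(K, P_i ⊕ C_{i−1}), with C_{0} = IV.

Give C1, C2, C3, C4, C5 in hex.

C1 = 0x26, C2 = 0x92, C3 = 0xFD, C4 = 0x9E, C5 = 0xFE

C1: P1 ⊕ 0x4E = 0x6D; E(K, 0x6D) = 0x26.
C2: P2 ⊕ 0x26 = 0x99; E(K, 0x99) = 0x92.
C3: P3 ⊕ 0x92 = 0x36; E(K, 0x36) = 0xFD.
C4: P4 ⊕ 0xFD = 0x95; E(K, 0x95) = 0x9E.
C5: P5 ⊕ 0x9E = 0x35; E(K, 0x35) = 0xFE.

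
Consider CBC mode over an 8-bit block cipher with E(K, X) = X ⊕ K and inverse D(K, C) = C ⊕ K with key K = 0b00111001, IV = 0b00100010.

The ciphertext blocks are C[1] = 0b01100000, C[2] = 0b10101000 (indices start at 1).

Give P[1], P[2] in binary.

CBC decryption: P_i = D(K, C_i) ⊕ C_{i−1}, with C_{0} = IV.
P[1]: D(K, 0b01100000) = 0b01011001; 0b01011001 ⊕ 0b00100010 = 0b01111011.
P[2]: D(K, 0b10101000) = 0b10010001; 0b10010001 ⊕ 0b01100000 = 0b11110001.

P[1] = 0b01111011, P[2] = 0b11110001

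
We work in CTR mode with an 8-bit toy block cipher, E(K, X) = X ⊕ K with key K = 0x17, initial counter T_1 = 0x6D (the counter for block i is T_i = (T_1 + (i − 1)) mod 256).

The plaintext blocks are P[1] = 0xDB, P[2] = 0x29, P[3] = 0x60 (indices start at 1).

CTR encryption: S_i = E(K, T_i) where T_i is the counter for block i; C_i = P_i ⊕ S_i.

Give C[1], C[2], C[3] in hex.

C[1] = 0xA1, C[2] = 0x50, C[3] = 0x18

C[1]: T = 0x6D, S = E(K, T) = 0x7A; 0xDB ⊕ 0x7A = 0xA1.
C[2]: T = 0x6E, S = E(K, T) = 0x79; 0x29 ⊕ 0x79 = 0x50.
C[3]: T = 0x6F, S = E(K, T) = 0x78; 0x60 ⊕ 0x78 = 0x18.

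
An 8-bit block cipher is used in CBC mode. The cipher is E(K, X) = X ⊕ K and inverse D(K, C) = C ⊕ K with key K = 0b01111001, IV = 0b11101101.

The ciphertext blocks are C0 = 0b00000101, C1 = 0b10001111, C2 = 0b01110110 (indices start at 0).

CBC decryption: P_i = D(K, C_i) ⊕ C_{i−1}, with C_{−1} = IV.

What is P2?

P2 = 0b10000000

P2: D(K, 0b01110110) = 0b00001111; 0b00001111 ⊕ 0b10001111 = 0b10000000.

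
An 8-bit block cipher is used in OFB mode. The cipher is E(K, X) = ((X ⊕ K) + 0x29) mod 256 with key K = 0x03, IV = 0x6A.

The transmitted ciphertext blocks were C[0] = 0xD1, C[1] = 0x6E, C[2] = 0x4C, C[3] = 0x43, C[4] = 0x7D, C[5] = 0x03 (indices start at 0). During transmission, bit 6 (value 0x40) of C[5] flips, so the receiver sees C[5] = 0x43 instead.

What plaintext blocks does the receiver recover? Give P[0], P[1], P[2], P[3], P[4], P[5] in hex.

OFB decryption: S_i = E(K, S_{i−1}) with S_{−1} = IV; P_i = C_i ⊕ S_i.
Only C[5] changed, to 0x43. In OFB, a change in C_i flips the same bit in P_i only; the keystream is unaffected. Decrypting the received ciphertext:
P[0]: S = E(K, 0x6A) = 0x92; 0xD1 ⊕ 0x92 = 0x43.
P[1]: S = E(K, 0x92) = 0xBA; 0x6E ⊕ 0xBA = 0xD4.
P[2]: S = E(K, 0xBA) = 0xE2; 0x4C ⊕ 0xE2 = 0xAE.
P[3]: S = E(K, 0xE2) = 0x0A; 0x43 ⊕ 0x0A = 0x49.
P[4]: S = E(K, 0x0A) = 0x32; 0x7D ⊕ 0x32 = 0x4F.
P[5]: S = E(K, 0x32) = 0x5A; 0x43 ⊕ 0x5A = 0x19.
Blocks that differ from the original plaintext: P[5].

P[0] = 0x43, P[1] = 0xD4, P[2] = 0xAE, P[3] = 0x49, P[4] = 0x4F, P[5] = 0x19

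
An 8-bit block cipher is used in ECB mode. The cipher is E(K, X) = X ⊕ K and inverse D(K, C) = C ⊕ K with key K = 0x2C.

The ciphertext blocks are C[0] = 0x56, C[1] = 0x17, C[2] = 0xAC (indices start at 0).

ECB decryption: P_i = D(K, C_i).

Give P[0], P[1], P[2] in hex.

P[0]: D(K, 0x56) = 0x7A.
P[1]: D(K, 0x17) = 0x3B.
P[2]: D(K, 0xAC) = 0x80.

P[0] = 0x7A, P[1] = 0x3B, P[2] = 0x80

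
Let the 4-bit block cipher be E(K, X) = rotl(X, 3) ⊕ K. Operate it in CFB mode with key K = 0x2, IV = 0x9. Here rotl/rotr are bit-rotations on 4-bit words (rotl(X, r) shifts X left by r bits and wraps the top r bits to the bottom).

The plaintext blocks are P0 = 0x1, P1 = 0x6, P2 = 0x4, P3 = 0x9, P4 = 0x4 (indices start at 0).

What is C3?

C3 = 0x6

CFB encryption: C_i = P_i ⊕ E(K, C_{i−1}), with C_{−1} = IV.
C0: E(K, 0x9) = 0xE; 0x1 ⊕ 0xE = 0xF.
C1: E(K, 0xF) = 0xD; 0x6 ⊕ 0xD = 0xB.
C2: E(K, 0xB) = 0xF; 0x4 ⊕ 0xF = 0xB.
C3: E(K, 0xB) = 0xF; 0x9 ⊕ 0xF = 0x6.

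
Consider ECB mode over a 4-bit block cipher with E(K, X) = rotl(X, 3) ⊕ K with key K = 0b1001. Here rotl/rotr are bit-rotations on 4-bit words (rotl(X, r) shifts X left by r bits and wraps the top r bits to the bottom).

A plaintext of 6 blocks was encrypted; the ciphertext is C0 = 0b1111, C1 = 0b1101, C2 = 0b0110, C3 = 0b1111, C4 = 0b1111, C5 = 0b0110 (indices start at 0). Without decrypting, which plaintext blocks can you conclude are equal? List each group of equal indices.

ECB encrypts each block independently with the same key, so equal ciphertext blocks imply equal plaintext blocks.
C0 = C3 = C4 = 0b1111, so P0 = P3 = P4.
C2 = C5 = 0b0110, so P2 = P5.

P0 = P3 = P4; P2 = P5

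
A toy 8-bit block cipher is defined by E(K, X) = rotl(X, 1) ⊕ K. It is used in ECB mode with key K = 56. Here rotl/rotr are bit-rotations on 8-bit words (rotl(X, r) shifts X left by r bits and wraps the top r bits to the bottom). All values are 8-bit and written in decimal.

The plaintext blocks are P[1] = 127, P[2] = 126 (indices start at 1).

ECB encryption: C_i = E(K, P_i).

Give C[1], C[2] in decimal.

C[1]: E(K, 127) = 198.
C[2]: E(K, 126) = 196.

C[1] = 198, C[2] = 196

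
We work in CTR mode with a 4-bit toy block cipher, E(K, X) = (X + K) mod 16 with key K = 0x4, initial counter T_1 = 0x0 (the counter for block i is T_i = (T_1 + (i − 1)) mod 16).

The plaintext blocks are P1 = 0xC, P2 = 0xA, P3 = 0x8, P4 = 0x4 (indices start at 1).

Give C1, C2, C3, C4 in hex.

CTR encryption: S_i = E(K, T_i) where T_i is the counter for block i; C_i = P_i ⊕ S_i.
C1: T = 0x0, S = E(K, T) = 0x4; 0xC ⊕ 0x4 = 0x8.
C2: T = 0x1, S = E(K, T) = 0x5; 0xA ⊕ 0x5 = 0xF.
C3: T = 0x2, S = E(K, T) = 0x6; 0x8 ⊕ 0x6 = 0xE.
C4: T = 0x3, S = E(K, T) = 0x7; 0x4 ⊕ 0x7 = 0x3.

C1 = 0x8, C2 = 0xF, C3 = 0xE, C4 = 0x3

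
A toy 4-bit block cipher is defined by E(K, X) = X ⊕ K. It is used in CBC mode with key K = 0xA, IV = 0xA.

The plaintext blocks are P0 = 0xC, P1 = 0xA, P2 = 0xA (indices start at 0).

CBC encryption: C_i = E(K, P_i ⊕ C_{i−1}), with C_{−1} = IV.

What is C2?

C2 = 0xC

C0: P0 ⊕ 0xA = 0x6; E(K, 0x6) = 0xC.
C1: P1 ⊕ 0xC = 0x6; E(K, 0x6) = 0xC.
C2: P2 ⊕ 0xC = 0x6; E(K, 0x6) = 0xC.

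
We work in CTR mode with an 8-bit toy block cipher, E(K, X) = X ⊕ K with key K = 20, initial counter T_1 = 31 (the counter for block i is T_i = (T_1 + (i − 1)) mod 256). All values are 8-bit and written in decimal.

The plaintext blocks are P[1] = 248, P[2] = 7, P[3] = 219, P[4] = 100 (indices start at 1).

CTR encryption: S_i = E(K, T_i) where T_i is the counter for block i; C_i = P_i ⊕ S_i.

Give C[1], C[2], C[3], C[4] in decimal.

C[1] = 243, C[2] = 51, C[3] = 238, C[4] = 82

C[1]: T = 31, S = E(K, T) = 11; 248 ⊕ 11 = 243.
C[2]: T = 32, S = E(K, T) = 52; 7 ⊕ 52 = 51.
C[3]: T = 33, S = E(K, T) = 53; 219 ⊕ 53 = 238.
C[4]: T = 34, S = E(K, T) = 54; 100 ⊕ 54 = 82.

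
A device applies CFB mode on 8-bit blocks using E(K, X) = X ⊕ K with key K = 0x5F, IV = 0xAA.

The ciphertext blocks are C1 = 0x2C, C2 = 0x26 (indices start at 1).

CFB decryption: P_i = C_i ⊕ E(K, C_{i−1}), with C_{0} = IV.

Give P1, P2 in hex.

P1: E(K, 0xAA) = 0xF5; 0x2C ⊕ 0xF5 = 0xD9.
P2: E(K, 0x2C) = 0x73; 0x26 ⊕ 0x73 = 0x55.

P1 = 0xD9, P2 = 0x55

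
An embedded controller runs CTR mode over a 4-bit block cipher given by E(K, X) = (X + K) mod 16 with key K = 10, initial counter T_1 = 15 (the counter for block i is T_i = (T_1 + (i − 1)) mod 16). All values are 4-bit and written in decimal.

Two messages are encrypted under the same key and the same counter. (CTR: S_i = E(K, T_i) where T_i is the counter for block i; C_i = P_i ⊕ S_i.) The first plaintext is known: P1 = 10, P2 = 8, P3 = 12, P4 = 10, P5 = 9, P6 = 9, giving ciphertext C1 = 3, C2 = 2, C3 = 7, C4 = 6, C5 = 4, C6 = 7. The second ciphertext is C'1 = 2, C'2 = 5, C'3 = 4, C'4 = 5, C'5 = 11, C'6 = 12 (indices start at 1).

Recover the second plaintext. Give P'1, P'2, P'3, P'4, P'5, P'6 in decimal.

In CTR with a reused counter, both messages share the same keystream S_i, so C_i ⊕ C'_i = P_i ⊕ P'_i and thus P'_i = P_i ⊕ C_i ⊕ C'_i.
P'1: 10 ⊕ 3 ⊕ 2 = 11.
P'2: 8 ⊕ 2 ⊕ 5 = 15.
P'3: 12 ⊕ 7 ⊕ 4 = 15.
P'4: 10 ⊕ 6 ⊕ 5 = 9.
P'5: 9 ⊕ 4 ⊕ 11 = 6.
P'6: 9 ⊕ 7 ⊕ 12 = 2.

P'1 = 11, P'2 = 15, P'3 = 15, P'4 = 9, P'5 = 6, P'6 = 2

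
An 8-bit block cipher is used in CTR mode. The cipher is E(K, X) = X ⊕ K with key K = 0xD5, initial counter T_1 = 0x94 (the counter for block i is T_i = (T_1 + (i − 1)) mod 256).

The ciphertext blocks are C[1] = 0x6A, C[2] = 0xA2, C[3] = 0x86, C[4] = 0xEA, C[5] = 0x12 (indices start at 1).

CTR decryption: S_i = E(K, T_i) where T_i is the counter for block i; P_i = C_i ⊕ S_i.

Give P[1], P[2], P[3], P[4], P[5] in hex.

P[1]: T = 0x94, S = E(K, T) = 0x41; 0x6A ⊕ 0x41 = 0x2B.
P[2]: T = 0x95, S = E(K, T) = 0x40; 0xA2 ⊕ 0x40 = 0xE2.
P[3]: T = 0x96, S = E(K, T) = 0x43; 0x86 ⊕ 0x43 = 0xC5.
P[4]: T = 0x97, S = E(K, T) = 0x42; 0xEA ⊕ 0x42 = 0xA8.
P[5]: T = 0x98, S = E(K, T) = 0x4D; 0x12 ⊕ 0x4D = 0x5F.

P[1] = 0x2B, P[2] = 0xE2, P[3] = 0xC5, P[4] = 0xA8, P[5] = 0x5F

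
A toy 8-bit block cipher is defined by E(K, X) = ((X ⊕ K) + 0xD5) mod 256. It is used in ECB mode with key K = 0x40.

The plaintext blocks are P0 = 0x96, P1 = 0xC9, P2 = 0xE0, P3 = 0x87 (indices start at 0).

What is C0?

ECB encryption: C_i = E(K, P_i).
C0: E(K, 0x96) = 0xAB.

C0 = 0xAB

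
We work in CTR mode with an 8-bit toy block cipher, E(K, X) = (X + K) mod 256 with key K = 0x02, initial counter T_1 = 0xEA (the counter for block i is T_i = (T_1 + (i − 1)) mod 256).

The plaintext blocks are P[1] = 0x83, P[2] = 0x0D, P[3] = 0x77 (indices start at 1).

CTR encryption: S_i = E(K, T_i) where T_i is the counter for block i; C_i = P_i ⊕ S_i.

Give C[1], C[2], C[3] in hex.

C[1] = 0x6F, C[2] = 0xE0, C[3] = 0x99

C[1]: T = 0xEA, S = E(K, T) = 0xEC; 0x83 ⊕ 0xEC = 0x6F.
C[2]: T = 0xEB, S = E(K, T) = 0xED; 0x0D ⊕ 0xED = 0xE0.
C[3]: T = 0xEC, S = E(K, T) = 0xEE; 0x77 ⊕ 0xEE = 0x99.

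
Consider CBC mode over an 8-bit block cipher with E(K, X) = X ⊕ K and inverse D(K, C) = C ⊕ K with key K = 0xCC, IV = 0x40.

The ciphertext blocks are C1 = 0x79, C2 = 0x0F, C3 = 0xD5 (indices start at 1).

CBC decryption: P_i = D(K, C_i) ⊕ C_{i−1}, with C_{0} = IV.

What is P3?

P3 = 0x16

P3: D(K, 0xD5) = 0x19; 0x19 ⊕ 0x0F = 0x16.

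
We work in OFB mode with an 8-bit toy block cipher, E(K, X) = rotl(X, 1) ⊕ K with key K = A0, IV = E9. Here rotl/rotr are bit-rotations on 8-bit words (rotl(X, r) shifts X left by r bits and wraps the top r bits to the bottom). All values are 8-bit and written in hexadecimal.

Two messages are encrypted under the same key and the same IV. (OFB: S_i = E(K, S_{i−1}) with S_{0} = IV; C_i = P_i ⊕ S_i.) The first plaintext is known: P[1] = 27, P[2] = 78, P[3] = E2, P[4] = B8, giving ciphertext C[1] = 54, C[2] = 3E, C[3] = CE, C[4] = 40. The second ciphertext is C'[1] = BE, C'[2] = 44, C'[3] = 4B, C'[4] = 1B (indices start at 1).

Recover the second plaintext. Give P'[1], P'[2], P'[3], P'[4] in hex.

P'[1] = CD, P'[2] = 02, P'[3] = 67, P'[4] = E3

In OFB with a reused IV, both messages share the same keystream S_i, so C_i ⊕ C'_i = P_i ⊕ P'_i and thus P'_i = P_i ⊕ C_i ⊕ C'_i.
P'[1]: 27 ⊕ 54 ⊕ BE = CD.
P'[2]: 78 ⊕ 3E ⊕ 44 = 02.
P'[3]: E2 ⊕ CE ⊕ 4B = 67.
P'[4]: B8 ⊕ 40 ⊕ 1B = E3.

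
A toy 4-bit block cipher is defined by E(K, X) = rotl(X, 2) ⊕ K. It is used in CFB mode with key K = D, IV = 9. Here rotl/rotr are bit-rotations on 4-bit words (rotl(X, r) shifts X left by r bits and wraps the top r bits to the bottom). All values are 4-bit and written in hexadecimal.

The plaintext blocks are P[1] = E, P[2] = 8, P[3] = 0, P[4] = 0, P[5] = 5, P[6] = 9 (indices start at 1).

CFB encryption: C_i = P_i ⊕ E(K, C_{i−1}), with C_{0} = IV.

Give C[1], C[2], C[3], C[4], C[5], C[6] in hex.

C[1]: E(K, 9) = B; E ⊕ B = 5.
C[2]: E(K, 5) = 8; 8 ⊕ 8 = 0.
C[3]: E(K, 0) = D; 0 ⊕ D = D.
C[4]: E(K, D) = A; 0 ⊕ A = A.
C[5]: E(K, A) = 7; 5 ⊕ 7 = 2.
C[6]: E(K, 2) = 5; 9 ⊕ 5 = C.

C[1] = 5, C[2] = 0, C[3] = D, C[4] = A, C[5] = 2, C[6] = C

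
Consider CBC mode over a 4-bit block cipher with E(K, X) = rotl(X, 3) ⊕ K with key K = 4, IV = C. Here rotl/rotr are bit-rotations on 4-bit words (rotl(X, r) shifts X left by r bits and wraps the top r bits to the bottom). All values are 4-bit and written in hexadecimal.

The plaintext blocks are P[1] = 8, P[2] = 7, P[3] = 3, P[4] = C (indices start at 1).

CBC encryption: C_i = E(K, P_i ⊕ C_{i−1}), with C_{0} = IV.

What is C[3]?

C[3] = B

C[1]: P[1] ⊕ C = 4; E(K, 4) = 6.
C[2]: P[2] ⊕ 6 = 1; E(K, 1) = C.
C[3]: P[3] ⊕ C = F; E(K, F) = B.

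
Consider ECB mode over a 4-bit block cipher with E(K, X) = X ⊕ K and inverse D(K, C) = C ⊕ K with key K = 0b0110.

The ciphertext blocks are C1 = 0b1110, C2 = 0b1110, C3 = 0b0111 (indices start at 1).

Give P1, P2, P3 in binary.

ECB decryption: P_i = D(K, C_i).
P1: D(K, 0b1110) = 0b1000.
P2: D(K, 0b1110) = 0b1000.
P3: D(K, 0b0111) = 0b0001.

P1 = 0b1000, P2 = 0b1000, P3 = 0b0001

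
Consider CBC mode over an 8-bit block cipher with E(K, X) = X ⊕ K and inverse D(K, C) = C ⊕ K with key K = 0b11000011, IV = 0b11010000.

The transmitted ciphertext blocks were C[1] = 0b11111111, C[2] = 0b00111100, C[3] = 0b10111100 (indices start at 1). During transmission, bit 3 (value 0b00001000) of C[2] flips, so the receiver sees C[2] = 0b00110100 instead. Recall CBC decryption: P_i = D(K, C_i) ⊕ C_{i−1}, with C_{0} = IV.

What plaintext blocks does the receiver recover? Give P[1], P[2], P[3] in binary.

P[1] = 0b11101100, P[2] = 0b00001000, P[3] = 0b01001011

Only C[2] changed, to 0b00110100. In CBC, a change in C_i garbles P_i and flips the same bit in P_{i+1}. Decrypting the received ciphertext:
P[1]: D(K, 0b11111111) = 0b00111100; 0b00111100 ⊕ 0b11010000 = 0b11101100.
P[2]: D(K, 0b00110100) = 0b11110111; 0b11110111 ⊕ 0b11111111 = 0b00001000.
P[3]: D(K, 0b10111100) = 0b01111111; 0b01111111 ⊕ 0b00110100 = 0b01001011.
Blocks that differ from the original plaintext: P[2], P[3].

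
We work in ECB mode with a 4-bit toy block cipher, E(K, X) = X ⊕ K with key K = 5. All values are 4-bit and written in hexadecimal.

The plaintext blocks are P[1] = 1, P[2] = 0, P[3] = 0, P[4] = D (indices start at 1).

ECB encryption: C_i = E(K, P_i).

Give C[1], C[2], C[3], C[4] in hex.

C[1] = 4, C[2] = 5, C[3] = 5, C[4] = 8

C[1]: E(K, 1) = 4.
C[2]: E(K, 0) = 5.
C[3]: E(K, 0) = 5.
C[4]: E(K, D) = 8.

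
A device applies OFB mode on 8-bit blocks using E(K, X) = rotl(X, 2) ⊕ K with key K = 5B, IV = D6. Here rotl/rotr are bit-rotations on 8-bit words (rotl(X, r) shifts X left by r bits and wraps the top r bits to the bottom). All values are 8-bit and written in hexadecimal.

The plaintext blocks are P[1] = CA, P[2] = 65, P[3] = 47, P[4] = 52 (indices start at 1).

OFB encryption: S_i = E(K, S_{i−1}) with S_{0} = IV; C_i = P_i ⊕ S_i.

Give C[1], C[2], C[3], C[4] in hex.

C[1]: S = E(K, D6) = 00; CA ⊕ 00 = CA.
C[2]: S = E(K, 00) = 5B; 65 ⊕ 5B = 3E.
C[3]: S = E(K, 5B) = 36; 47 ⊕ 36 = 71.
C[4]: S = E(K, 36) = 83; 52 ⊕ 83 = D1.

C[1] = CA, C[2] = 3E, C[3] = 71, C[4] = D1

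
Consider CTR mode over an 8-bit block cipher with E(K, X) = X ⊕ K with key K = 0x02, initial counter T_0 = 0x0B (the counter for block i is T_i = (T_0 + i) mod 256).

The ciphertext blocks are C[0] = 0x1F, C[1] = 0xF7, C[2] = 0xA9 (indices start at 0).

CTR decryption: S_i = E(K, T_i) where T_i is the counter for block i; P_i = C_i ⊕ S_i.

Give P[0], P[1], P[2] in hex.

P[0]: T = 0x0B, S = E(K, T) = 0x09; 0x1F ⊕ 0x09 = 0x16.
P[1]: T = 0x0C, S = E(K, T) = 0x0E; 0xF7 ⊕ 0x0E = 0xF9.
P[2]: T = 0x0D, S = E(K, T) = 0x0F; 0xA9 ⊕ 0x0F = 0xA6.

P[0] = 0x16, P[1] = 0xF9, P[2] = 0xA6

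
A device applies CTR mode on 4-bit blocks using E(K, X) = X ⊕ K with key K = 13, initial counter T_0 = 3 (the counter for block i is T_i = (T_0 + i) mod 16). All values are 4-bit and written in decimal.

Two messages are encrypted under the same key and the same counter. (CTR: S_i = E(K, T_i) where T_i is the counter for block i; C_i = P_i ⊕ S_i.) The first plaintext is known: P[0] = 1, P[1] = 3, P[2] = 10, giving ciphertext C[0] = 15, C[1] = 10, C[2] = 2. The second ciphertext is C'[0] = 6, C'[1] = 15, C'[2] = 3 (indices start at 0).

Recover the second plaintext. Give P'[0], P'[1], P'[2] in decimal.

In CTR with a reused counter, both messages share the same keystream S_i, so C_i ⊕ C'_i = P_i ⊕ P'_i and thus P'_i = P_i ⊕ C_i ⊕ C'_i.
P'[0]: 1 ⊕ 15 ⊕ 6 = 8.
P'[1]: 3 ⊕ 10 ⊕ 15 = 6.
P'[2]: 10 ⊕ 2 ⊕ 3 = 11.

P'[0] = 8, P'[1] = 6, P'[2] = 11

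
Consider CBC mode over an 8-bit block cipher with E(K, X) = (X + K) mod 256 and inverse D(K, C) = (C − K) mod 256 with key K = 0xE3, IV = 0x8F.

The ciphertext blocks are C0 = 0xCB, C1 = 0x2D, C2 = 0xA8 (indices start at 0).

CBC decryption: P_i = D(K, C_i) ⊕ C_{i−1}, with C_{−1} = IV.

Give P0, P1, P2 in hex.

P0: D(K, 0xCB) = 0xE8; 0xE8 ⊕ 0x8F = 0x67.
P1: D(K, 0x2D) = 0x4A; 0x4A ⊕ 0xCB = 0x81.
P2: D(K, 0xA8) = 0xC5; 0xC5 ⊕ 0x2D = 0xE8.

P0 = 0x67, P1 = 0x81, P2 = 0xE8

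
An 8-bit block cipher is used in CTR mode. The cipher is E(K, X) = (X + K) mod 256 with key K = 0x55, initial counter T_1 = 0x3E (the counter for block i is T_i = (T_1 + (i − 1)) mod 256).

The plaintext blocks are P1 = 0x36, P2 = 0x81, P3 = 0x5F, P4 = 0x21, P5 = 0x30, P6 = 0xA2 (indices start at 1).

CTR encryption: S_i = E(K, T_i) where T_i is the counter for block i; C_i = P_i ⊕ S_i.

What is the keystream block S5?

0x97

C1: T = 0x3E, S = E(K, T) = 0x93; 0x36 ⊕ 0x93 = 0xA5.
C2: T = 0x3F, S = E(K, T) = 0x94; 0x81 ⊕ 0x94 = 0x15.
C3: T = 0x40, S = E(K, T) = 0x95; 0x5F ⊕ 0x95 = 0xCA.
C4: T = 0x41, S = E(K, T) = 0x96; 0x21 ⊕ 0x96 = 0xB7.
C5: T = 0x42, S = E(K, T) = 0x97; 0x30 ⊕ 0x97 = 0xA7.
So S5 = 0x97.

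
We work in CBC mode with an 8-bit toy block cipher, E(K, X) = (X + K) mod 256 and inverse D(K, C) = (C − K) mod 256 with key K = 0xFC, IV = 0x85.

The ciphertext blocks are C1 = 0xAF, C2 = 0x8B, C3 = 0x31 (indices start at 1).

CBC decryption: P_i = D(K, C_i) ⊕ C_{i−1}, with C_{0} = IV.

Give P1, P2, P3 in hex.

P1: D(K, 0xAF) = 0xB3; 0xB3 ⊕ 0x85 = 0x36.
P2: D(K, 0x8B) = 0x8F; 0x8F ⊕ 0xAF = 0x20.
P3: D(K, 0x31) = 0x35; 0x35 ⊕ 0x8B = 0xBE.

P1 = 0x36, P2 = 0x20, P3 = 0xBE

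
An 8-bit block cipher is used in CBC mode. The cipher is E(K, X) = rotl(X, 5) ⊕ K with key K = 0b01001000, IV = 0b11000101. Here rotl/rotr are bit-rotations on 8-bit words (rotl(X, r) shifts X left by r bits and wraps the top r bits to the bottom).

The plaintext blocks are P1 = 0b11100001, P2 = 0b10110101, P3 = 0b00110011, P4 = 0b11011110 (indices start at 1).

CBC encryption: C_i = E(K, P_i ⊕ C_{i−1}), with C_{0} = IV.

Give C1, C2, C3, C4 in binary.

C1: P1 ⊕ 0b11000101 = 0b00100100; E(K, 0b00100100) = 0b11001100.
C2: P2 ⊕ 0b11001100 = 0b01111001; E(K, 0b01111001) = 0b01100111.
C3: P3 ⊕ 0b01100111 = 0b01010100; E(K, 0b01010100) = 0b11000010.
C4: P4 ⊕ 0b11000010 = 0b00011100; E(K, 0b00011100) = 0b11001011.

C1 = 0b11001100, C2 = 0b01100111, C3 = 0b11000010, C4 = 0b11001011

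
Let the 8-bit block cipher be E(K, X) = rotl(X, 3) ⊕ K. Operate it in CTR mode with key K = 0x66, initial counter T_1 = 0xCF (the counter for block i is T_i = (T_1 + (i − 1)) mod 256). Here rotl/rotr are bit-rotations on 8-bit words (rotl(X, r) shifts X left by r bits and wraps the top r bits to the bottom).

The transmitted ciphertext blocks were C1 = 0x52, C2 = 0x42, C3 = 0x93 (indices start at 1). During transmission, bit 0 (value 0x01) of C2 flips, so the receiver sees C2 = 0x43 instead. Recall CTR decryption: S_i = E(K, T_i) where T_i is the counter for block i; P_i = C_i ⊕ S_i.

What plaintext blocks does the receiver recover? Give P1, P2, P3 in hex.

P1 = 0x4A, P2 = 0xA3, P3 = 0x7B

Only C2 changed, to 0x43. In CTR, a change in C_i flips the same bit in P_i only; the keystream is unaffected. Decrypting the received ciphertext:
P1: T = 0xCF, S = E(K, T) = 0x18; 0x52 ⊕ 0x18 = 0x4A.
P2: T = 0xD0, S = E(K, T) = 0xE0; 0x43 ⊕ 0xE0 = 0xA3.
P3: T = 0xD1, S = E(K, T) = 0xE8; 0x93 ⊕ 0xE8 = 0x7B.
Blocks that differ from the original plaintext: P2.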